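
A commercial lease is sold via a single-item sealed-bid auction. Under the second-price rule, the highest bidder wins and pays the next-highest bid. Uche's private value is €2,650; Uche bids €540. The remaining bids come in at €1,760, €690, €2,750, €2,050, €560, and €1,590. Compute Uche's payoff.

Payoff = €0.

Highest competing bid: €2,750.
Uche's bid €540 is not the highest, so Uche loses, pays nothing, and earns zero payoff.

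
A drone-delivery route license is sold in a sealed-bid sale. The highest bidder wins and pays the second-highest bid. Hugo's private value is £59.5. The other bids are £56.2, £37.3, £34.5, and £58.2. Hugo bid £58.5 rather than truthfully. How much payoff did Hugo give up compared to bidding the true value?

The highest competing bid is £58.2.
Bidding truthfully at £59.5: Hugo has the top bid, wins, and pays the second-highest bid £58.2. Payoff = £59.5 − £58.2 = £1.3.
Bidding £58.5: Hugo has the top bid, wins, and pays the second-highest bid £58.2. Payoff = £59.5 − £58.2 = £1.3.
Regret = truthful payoff − actual payoff = £1.3 − £1.3 = £0.0.
The bid only affects whether you win, not the price — here both bids land on the same side of the top rival bid, so the deviation is payoff-neutral.

Payoff forgone: £0.0.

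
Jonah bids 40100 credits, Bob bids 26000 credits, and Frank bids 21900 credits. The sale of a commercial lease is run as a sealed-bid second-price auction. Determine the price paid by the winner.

Sorted high to low: Jonah 40100 credits; Bob 26000 credits; Frank 21900 credits.
Jonah has the highest bid, so Jonah wins.
The second-highest bid is 26000 credits, so that is what Jonah pays.

26000 credits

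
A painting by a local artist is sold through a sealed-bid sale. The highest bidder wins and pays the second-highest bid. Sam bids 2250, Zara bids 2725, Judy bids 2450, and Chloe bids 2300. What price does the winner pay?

Price paid: 2450.

Ordered from highest: Zara 2725; Judy 2450; Chloe 2300; Sam 2250.
Zara has the highest bid, so Zara wins.
The second-highest bid is 2450, so that is what Zara pays.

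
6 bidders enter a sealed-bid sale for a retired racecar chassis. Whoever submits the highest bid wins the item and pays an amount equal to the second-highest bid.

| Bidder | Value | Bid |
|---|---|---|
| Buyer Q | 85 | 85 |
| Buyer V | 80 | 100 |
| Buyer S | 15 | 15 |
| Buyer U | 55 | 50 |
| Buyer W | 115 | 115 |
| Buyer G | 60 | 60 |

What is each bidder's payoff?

Bids in descending order: Buyer W 115; Buyer V 100; Buyer Q 85; Buyer G 60; Buyer U 50; Buyer S 15.
Buyer W has the top bid and wins; the price is the second-highest bid, 100.
Buyer W's payoff = 115 − 100 = 15. All other bidders lose, so their payoff is 0.

Payoffs: Buyer Q 0, Buyer V 0, Buyer S 0, Buyer U 0, Buyer W 15, Buyer G 0.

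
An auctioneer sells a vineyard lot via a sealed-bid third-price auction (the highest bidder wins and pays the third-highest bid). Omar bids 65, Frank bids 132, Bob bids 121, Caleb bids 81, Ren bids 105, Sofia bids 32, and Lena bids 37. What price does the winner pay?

105

Ordered from highest: Frank 132, then Bob 121, then Ren 105, then Caleb 81, then Omar 65, then Lena 37, then Sofia 32.
Frank is the highest bidder, so Frank wins.
Under the third-price rule, the price is the third-highest bid: 105.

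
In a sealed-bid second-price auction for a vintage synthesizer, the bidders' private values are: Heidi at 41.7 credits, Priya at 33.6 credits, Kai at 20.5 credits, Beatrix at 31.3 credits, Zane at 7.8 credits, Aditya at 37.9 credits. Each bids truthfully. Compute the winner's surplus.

Ranking the bids: Heidi 41.7 credits; Aditya 37.9 credits; Priya 33.6 credits; Beatrix 31.3 credits; Kai 20.5 credits; Zane 7.8 credits.
Heidi wins with the top bid and pays the second-highest, 37.9 credits.
Surplus = 41.7 credits − 37.9 credits = 3.8 credits.

3.8 credits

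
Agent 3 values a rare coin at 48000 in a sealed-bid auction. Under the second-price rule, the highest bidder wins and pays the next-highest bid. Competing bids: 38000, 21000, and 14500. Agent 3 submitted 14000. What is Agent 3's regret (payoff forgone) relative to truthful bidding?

10000

The highest competing bid is 38000.
Bidding truthfully at 48000: Agent 3 has the top bid, wins, and pays the second-highest bid 38000. Payoff = 48000 − 38000 = 10000.
Bidding 14000: the top bid is 38000 (a rival), so Agent 3 loses. Payoff = 0.
Regret = truthful payoff − actual payoff = 10000 − 0 = 10000.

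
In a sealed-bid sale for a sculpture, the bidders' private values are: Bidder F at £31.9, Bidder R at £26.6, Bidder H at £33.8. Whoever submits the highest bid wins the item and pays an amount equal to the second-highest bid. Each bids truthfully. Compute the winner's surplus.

Surplus = £1.9.

Ranking the bids: Bidder H £33.8, then Bidder F £31.9, then Bidder R £26.6.
Bidder H wins with the top bid and pays the second-highest, £31.9.
Surplus = £33.8 − £31.9 = £1.9.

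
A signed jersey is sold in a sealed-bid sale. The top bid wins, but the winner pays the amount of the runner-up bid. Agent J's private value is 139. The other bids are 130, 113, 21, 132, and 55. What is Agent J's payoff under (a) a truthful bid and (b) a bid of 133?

The highest competing bid is 132.
Bidding truthfully at 139: Agent J has the top bid, wins, and pays the second-highest bid 132. Payoff = 139 − 132 = 7.
Bidding 133: Agent J has the top bid, wins, and pays the second-highest bid 132. Payoff = 139 − 132 = 7.
The bid only affects whether you win, not the price — here both bids land on the same side of the top rival bid, so the deviation is payoff-neutral.

Truthful: 7; alternative: 7.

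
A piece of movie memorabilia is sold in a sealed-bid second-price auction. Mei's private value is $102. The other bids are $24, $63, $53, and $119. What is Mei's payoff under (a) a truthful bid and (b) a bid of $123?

Truthful: $0; alternative: -$17.

The highest competing bid is $119.
Bidding truthfully at $102: the top bid is $119 (a rival), so Mei loses. Payoff = $0.
Bidding $123: Mei has the top bid, wins, and pays the second-highest bid $119. Payoff = $102 − $119 = -$17.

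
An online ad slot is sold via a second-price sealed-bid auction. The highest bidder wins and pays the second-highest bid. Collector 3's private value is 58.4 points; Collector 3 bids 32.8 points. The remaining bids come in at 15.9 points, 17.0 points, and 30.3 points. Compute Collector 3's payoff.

Highest competing bid: 30.3 points.
Collector 3's bid 32.8 points is the highest overall, so Collector 3 wins and pays the second-highest bid, 30.3 points.
Payoff = value − price = 58.4 points − 30.3 points = 28.1 points.

The bidder's payoff: 28.1 points.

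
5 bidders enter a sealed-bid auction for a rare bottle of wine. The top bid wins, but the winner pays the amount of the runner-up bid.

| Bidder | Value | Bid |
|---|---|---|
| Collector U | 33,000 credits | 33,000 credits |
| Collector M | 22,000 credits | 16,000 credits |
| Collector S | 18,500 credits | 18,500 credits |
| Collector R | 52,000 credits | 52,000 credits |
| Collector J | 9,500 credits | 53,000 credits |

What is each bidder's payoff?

Payoffs: Collector U 0 credits, Collector M 0 credits, Collector S 0 credits, Collector R 0 credits, Collector J -42,500 credits.

Bids in descending order: Collector J 53,000 credits, then Collector R 52,000 credits, then Collector U 33,000 credits, then Collector S 18,500 credits, then Collector M 16,000 credits.
Collector J has the top bid and wins; the price is the second-highest bid, 52,000 credits.
Collector J's payoff = 9,500 credits − 52,000 credits = -42,500 credits. All other bidders lose, so their payoff is 0.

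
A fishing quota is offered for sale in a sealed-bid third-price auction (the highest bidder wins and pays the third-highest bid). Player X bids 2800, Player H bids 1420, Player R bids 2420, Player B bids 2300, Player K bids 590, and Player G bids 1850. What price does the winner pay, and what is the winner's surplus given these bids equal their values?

Sorted high to low: Player X 2800, then Player R 2420, then Player B 2300, then Player G 1850, then Player H 1420, then Player K 590.
Player X is the highest bidder, so Player X wins.
Under the third-price rule, the price is the third-highest bid: 2300.
Surplus = 2800 − 2300 = 500.

Price 2300; surplus 500.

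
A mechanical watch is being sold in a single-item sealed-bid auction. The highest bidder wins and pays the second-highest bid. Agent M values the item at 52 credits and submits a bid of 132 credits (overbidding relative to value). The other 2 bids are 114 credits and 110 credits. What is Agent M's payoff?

-62 credits

Highest competing bid: 114 credits.
Agent M's bid 132 credits is the highest overall, so Agent M wins and pays the second-highest bid, 114 credits.
Payoff = value − price = 52 credits − 114 credits = -62 credits.
Overbidding won the item at a price above value — truthful bidding would have avoided this loss.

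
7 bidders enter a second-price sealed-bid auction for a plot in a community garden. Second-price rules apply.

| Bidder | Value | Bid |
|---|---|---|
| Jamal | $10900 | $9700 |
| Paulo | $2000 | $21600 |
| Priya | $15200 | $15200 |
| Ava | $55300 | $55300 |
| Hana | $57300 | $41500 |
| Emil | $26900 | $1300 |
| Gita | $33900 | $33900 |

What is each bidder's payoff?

Ordered from highest: Ava $55300, then Hana $41500, then Gita $33900, then Paulo $21600, then Priya $15200, then Jamal $9700, then Emil $1300.
Ava has the top bid and wins; the price is the second-highest bid, $41500.
Ava's payoff = $55300 − $41500 = $13800. All other bidders lose, so their payoff is 0.

Jamal $0, Paulo $0, Priya $0, Ava $13800, Hana $0, Emil $0, Gita $0.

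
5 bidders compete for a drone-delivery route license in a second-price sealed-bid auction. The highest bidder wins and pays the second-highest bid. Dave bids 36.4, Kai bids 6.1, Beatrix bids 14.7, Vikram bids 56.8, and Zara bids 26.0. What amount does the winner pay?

Price paid: 36.4.

Bids in descending order: Vikram 56.8 > Dave 36.4 > Zara 26.0 > Beatrix 14.7 > Kai 6.1.
Vikram has the highest bid, so Vikram wins.
The second-highest bid is 36.4, so that is what Vikram pays.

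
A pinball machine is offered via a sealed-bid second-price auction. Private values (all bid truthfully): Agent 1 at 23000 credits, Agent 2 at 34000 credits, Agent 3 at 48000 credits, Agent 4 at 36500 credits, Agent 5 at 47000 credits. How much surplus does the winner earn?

1000 credits

Bids in descending order: Agent 3 48000 credits; Agent 5 47000 credits; Agent 4 36500 credits; Agent 2 34000 credits; Agent 1 23000 credits.
Agent 3 wins with the top bid and pays the second-highest, 47000 credits.
Surplus = 48000 credits − 47000 credits = 1000 credits.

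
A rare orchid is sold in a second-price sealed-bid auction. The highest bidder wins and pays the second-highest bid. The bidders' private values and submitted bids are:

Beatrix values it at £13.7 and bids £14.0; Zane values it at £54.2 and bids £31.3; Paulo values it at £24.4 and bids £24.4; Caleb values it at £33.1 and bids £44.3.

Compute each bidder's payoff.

Ranking the bids: Caleb £44.3; Zane £31.3; Paulo £24.4; Beatrix £14.0.
Caleb has the top bid and wins; the price is the second-highest bid, £31.3.
Caleb's payoff = £33.1 − £31.3 = £1.8. All other bidders lose, so their payoff is 0.

Payoffs: Beatrix £0.0, Zane £0.0, Paulo £0.0, Caleb £1.8.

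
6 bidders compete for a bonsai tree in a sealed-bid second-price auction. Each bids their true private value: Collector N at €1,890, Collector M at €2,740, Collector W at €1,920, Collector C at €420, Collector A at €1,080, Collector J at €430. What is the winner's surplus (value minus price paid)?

€820

Ranking the bids: Collector M €2,740 > Collector W €1,920 > Collector N €1,890 > Collector A €1,080 > Collector J €430 > Collector C €420.
Collector M wins with the top bid and pays the second-highest, €1,920.
Surplus = €2,740 − €1,920 = €820.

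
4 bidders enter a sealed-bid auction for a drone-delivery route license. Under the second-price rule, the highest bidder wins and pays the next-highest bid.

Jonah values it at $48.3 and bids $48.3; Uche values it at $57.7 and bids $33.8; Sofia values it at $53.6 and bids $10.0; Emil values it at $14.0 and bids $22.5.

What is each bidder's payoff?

Payoffs: Jonah $14.5, Uche $0.0, Sofia $0.0, Emil $0.0.

Ranking the bids: Jonah $48.3 > Uche $33.8 > Emil $22.5 > Sofia $10.0.
Jonah has the top bid and wins; the price is the second-highest bid, $33.8.
Jonah's payoff = $48.3 − $33.8 = $14.5. All other bidders lose, so their payoff is 0.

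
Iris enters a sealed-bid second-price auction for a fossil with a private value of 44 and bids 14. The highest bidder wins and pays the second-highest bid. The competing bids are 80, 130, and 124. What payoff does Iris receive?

Highest competing bid: 130.
Iris's bid 14 is not the highest, so Iris loses, pays nothing, and earns zero payoff.

0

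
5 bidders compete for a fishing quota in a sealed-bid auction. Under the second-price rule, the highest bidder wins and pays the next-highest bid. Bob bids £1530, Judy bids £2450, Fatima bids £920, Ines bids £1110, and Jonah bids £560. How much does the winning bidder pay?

Sorted high to low: Judy £2450; Bob £1530; Ines £1110; Fatima £920; Jonah £560.
Judy has the highest bid, so Judy wins.
The second-highest bid is £1530, so that is what Judy pays.

£1530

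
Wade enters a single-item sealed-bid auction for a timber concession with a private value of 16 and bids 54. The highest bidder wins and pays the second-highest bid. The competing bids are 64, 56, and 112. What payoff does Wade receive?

Highest competing bid: 112.
Wade's bid 54 is not the highest, so Wade loses, pays nothing, and earns zero payoff.

0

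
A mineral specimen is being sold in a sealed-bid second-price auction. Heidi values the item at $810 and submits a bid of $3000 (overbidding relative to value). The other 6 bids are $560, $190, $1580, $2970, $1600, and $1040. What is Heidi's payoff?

Highest competing bid: $2970.
Heidi's bid $3000 is the highest overall, so Heidi wins and pays the second-highest bid, $2970.
Payoff = value − price = $810 − $2970 = -$2160.
Overbidding won the item at a price above value — truthful bidding would have avoided this loss.

Heidi's payoff: -$2160.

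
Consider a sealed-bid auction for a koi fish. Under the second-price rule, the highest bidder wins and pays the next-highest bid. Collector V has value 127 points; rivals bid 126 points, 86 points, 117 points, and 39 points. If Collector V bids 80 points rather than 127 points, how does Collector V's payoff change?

The highest competing bid is 126 points.
Bidding truthfully at 127 points: Collector V has the top bid, wins, and pays the second-highest bid 126 points. Payoff = 127 points − 126 points = 1 points.
Bidding 80 points: the top bid is 126 points (a rival), so Collector V loses. Payoff = 0 points.
Change = 0 points − 1 points = -1 points.

-1 points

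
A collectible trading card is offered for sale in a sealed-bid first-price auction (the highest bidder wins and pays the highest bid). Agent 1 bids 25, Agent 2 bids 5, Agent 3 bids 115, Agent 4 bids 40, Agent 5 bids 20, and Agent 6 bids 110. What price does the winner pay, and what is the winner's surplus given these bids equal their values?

Price 115; surplus 0.

Sorted high to low: Agent 3 115 > Agent 6 110 > Agent 4 40 > Agent 1 25 > Agent 5 20 > Agent 2 5.
Agent 3 is the highest bidder, so Agent 3 wins.
Under the first-price rule, the price is the highest bid: 115.
Surplus = 115 − 115 = 0.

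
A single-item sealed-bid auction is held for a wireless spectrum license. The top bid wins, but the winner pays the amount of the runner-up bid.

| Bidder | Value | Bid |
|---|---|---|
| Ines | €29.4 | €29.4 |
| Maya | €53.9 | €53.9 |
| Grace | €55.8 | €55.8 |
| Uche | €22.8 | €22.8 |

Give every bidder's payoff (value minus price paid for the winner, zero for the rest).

Ordered from highest: Grace €55.8 > Maya €53.9 > Ines €29.4 > Uche €22.8.
Grace has the top bid and wins; the price is the second-highest bid, €53.9.
Grace's payoff = €55.8 − €53.9 = €1.9. All other bidders lose, so their payoff is 0.

Payoffs: Ines €0.0, Maya €0.0, Grace €1.9, Uche €0.0.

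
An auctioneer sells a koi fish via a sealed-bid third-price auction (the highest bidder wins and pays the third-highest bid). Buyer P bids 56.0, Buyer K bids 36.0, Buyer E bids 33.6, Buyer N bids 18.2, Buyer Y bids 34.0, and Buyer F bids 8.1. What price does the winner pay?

Ranking the bids: Buyer P 56.0, then Buyer K 36.0, then Buyer Y 34.0, then Buyer E 33.6, then Buyer N 18.2, then Buyer F 8.1.
Buyer P is the highest bidder, so Buyer P wins.
Under the third-price rule, the price is the third-highest bid: 34.0.

The winner pays 34.0.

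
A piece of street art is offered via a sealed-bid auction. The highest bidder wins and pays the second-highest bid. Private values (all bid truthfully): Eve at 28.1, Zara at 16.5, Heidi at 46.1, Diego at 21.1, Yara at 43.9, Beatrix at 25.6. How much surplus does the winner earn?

Surplus = 2.2.

Ranking the bids: Heidi 46.1 > Yara 43.9 > Eve 28.1 > Beatrix 25.6 > Diego 21.1 > Zara 16.5.
Heidi wins with the top bid and pays the second-highest, 43.9.
Surplus = 46.1 − 43.9 = 2.2.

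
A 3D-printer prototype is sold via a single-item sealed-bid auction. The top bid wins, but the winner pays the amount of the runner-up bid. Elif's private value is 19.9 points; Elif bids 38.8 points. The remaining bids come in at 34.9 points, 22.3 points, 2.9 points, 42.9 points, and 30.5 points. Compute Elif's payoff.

Highest competing bid: 42.9 points.
Elif's bid 38.8 points is not the highest, so Elif loses, pays nothing, and earns zero payoff.

0.0 points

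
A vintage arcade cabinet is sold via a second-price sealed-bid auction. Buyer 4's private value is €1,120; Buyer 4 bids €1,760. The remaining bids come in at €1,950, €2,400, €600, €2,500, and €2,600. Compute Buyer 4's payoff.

Highest competing bid: €2,600.
Buyer 4's bid €1,760 is not the highest, so Buyer 4 loses, pays nothing, and earns zero payoff.

Payoff = €0.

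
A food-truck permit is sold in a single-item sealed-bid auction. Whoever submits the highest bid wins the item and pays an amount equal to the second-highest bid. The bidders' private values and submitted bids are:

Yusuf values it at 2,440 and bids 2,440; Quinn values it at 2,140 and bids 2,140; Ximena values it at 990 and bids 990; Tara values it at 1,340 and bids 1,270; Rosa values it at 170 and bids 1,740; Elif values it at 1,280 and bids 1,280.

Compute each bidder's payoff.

Payoffs: Yusuf 300, Quinn 0, Ximena 0, Tara 0, Rosa 0, Elif 0.

Bids in descending order: Yusuf 2,440; Quinn 2,140; Rosa 1,740; Elif 1,280; Tara 1,270; Ximena 990.
Yusuf has the top bid and wins; the price is the second-highest bid, 2,140.
Yusuf's payoff = 2,440 − 2,140 = 300. All other bidders lose, so their payoff is 0.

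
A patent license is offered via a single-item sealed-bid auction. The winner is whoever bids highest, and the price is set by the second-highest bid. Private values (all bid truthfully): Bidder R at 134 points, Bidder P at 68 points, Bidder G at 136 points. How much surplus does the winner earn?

Ranking the bids: Bidder G 136 points, then Bidder R 134 points, then Bidder P 68 points.
Bidder G wins with the top bid and pays the second-highest, 134 points.
Surplus = 136 points − 134 points = 2 points.

Surplus = 2 points.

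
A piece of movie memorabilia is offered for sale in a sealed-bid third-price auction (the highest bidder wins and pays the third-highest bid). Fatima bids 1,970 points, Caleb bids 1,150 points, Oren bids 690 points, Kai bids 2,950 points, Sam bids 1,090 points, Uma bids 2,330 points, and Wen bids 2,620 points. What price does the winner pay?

Ranking the bids: Kai 2,950 points; Wen 2,620 points; Uma 2,330 points; Fatima 1,970 points; Caleb 1,150 points; Sam 1,090 points; Oren 690 points.
Kai is the highest bidder, so Kai wins.
Under the third-price rule, the price is the third-highest bid: 2,330 points.

2,330 points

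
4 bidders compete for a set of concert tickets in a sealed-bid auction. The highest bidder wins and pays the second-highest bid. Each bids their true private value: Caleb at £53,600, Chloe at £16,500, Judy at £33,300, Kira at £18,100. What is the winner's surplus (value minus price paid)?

Ranking the bids: Caleb £53,600, then Judy £33,300, then Kira £18,100, then Chloe £16,500.
Caleb wins with the top bid and pays the second-highest, £33,300.
Surplus = £53,600 − £33,300 = £20,300.

Winner's surplus: £20,300.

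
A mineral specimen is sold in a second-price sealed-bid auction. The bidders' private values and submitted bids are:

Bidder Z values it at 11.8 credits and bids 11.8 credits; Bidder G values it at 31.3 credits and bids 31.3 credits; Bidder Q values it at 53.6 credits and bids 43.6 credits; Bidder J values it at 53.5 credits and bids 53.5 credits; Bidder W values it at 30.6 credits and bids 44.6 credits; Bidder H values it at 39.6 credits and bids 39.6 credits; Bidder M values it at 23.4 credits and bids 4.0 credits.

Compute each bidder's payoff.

Ranking the bids: Bidder J 53.5 credits > Bidder W 44.6 credits > Bidder Q 43.6 credits > Bidder H 39.6 credits > Bidder G 31.3 credits > Bidder Z 11.8 credits > Bidder M 4.0 credits.
Bidder J has the top bid and wins; the price is the second-highest bid, 44.6 credits.
Bidder J's payoff = 53.5 credits − 44.6 credits = 8.9 credits. All other bidders lose, so their payoff is 0.

Bidder Z 0.0 credits, Bidder G 0.0 credits, Bidder Q 0.0 credits, Bidder J 8.9 credits, Bidder W 0.0 credits, Bidder H 0.0 credits, Bidder M 0.0 credits.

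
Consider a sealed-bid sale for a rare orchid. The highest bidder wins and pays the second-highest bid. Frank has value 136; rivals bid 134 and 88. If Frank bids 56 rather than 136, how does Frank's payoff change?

The highest competing bid is 134.
Bidding truthfully at 136: Frank has the top bid, wins, and pays the second-highest bid 134. Payoff = 136 − 134 = 2.
Bidding 56: the top bid is 134 (a rival), so Frank loses. Payoff = 0.
Change = 0 − 2 = -2.

-2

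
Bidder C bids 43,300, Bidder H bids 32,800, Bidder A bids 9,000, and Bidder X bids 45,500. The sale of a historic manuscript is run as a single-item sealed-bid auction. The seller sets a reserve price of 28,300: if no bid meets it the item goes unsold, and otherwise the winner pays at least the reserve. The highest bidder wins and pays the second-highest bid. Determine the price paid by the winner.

Price paid: 43,300.

Sorted high to low: Bidder X 45,500 > Bidder C 43,300 > Bidder H 32,800 > Bidder A 9,000.
Bidder X has the highest bid, so Bidder X wins.
The second-highest bid is 43,300, which exceeds the reserve, so that sets the price.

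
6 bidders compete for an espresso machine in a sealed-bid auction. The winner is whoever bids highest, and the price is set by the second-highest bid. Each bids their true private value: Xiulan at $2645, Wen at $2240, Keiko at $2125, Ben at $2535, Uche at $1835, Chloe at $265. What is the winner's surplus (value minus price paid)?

Winner's surplus: $110.

Ranking the bids: Xiulan $2645 > Ben $2535 > Wen $2240 > Keiko $2125 > Uche $1835 > Chloe $265.
Xiulan wins with the top bid and pays the second-highest, $2535.
Surplus = $2645 − $2535 = $110.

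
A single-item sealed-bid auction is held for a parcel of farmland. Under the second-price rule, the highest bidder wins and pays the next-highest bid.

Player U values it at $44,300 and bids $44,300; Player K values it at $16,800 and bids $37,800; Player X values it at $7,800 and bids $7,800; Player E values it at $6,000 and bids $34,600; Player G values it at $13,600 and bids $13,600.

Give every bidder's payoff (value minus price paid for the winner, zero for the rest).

Bids in descending order: Player U $44,300; Player K $37,800; Player E $34,600; Player G $13,600; Player X $7,800.
Player U has the top bid and wins; the price is the second-highest bid, $37,800.
Player U's payoff = $44,300 − $37,800 = $6,500. All other bidders lose, so their payoff is 0.

Player U $6,500, Player K $0, Player X $0, Player E $0, Player G $0.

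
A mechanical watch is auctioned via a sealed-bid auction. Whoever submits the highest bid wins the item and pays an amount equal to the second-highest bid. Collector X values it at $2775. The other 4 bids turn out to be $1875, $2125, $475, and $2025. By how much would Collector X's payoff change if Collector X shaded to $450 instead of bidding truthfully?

The highest competing bid is $2125.
Bidding truthfully at $2775: Collector X has the top bid, wins, and pays the second-highest bid $2125. Payoff = $2775 − $2125 = $650.
Bidding $450: the top bid is $2125 (a rival), so Collector X loses. Payoff = $0.
Change = $0 − $650 = -$650.
This is the dominant-strategy logic: truthful bidding weakly beats any alternative.

-$650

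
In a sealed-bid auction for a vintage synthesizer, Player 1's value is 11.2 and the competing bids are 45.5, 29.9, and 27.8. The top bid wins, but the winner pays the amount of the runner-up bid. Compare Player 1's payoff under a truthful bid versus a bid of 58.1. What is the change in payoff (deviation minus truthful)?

The highest competing bid is 45.5.
Bidding truthfully at 11.2: the top bid is 45.5 (a rival), so Player 1 loses. Payoff = 0.0.
Bidding 58.1: Player 1 has the top bid, wins, and pays the second-highest bid 45.5. Payoff = 11.2 − 45.5 = -34.3.
Change = -34.3 − 0.0 = -34.3.

Change in payoff: -34.3.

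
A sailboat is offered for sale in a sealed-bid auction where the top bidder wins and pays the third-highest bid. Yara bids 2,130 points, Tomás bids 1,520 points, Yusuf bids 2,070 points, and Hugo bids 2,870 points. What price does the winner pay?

The winner pays 2,070 points.

Ordered from highest: Hugo 2,870 points, then Yara 2,130 points, then Yusuf 2,070 points, then Tomás 1,520 points.
Hugo is the highest bidder, so Hugo wins.
Under the third-price rule, the price is the third-highest bid: 2,070 points.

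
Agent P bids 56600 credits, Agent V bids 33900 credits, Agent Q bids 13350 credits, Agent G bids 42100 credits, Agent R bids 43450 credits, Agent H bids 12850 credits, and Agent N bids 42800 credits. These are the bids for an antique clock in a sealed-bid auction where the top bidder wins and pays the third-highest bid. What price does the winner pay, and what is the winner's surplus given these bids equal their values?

Price 42800 credits; surplus 13800 credits.

Bids in descending order: Agent P 56600 credits, then Agent R 43450 credits, then Agent N 42800 credits, then Agent G 42100 credits, then Agent V 33900 credits, then Agent Q 13350 credits, then Agent H 12850 credits.
Agent P is the highest bidder, so Agent P wins.
Under the third-price rule, the price is the third-highest bid: 42800 credits.
Surplus = 56600 credits − 42800 credits = 13800 credits.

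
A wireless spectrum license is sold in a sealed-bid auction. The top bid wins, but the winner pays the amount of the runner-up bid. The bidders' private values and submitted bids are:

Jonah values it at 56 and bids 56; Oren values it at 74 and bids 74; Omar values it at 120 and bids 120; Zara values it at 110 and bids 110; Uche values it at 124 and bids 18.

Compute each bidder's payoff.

Jonah 0, Oren 0, Omar 10, Zara 0, Uche 0.

Bids in descending order: Omar 120; Zara 110; Oren 74; Jonah 56; Uche 18.
Omar has the top bid and wins; the price is the second-highest bid, 110.
Omar's payoff = 120 − 110 = 10. All other bidders lose, so their payoff is 0.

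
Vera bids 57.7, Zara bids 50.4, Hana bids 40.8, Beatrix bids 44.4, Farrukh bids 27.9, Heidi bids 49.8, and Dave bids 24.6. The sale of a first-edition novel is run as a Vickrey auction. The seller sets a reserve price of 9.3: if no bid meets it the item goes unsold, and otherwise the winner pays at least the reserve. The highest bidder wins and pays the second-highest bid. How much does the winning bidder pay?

50.4

Ordered from highest: Vera 57.7; Zara 50.4; Heidi 49.8; Beatrix 44.4; Hana 40.8; Farrukh 27.9; Dave 24.6.
Vera has the highest bid, so Vera wins.
The second-highest bid is 50.4, which exceeds the reserve, so that sets the price.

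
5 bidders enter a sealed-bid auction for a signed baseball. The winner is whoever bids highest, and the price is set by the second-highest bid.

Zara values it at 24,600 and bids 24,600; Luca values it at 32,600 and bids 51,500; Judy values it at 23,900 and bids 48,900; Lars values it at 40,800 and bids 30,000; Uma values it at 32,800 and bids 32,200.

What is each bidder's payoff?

Payoffs: Zara 0, Luca -16,300, Judy 0, Lars 0, Uma 0.

Sorted high to low: Luca 51,500, then Judy 48,900, then Uma 32,200, then Lars 30,000, then Zara 24,600.
Luca has the top bid and wins; the price is the second-highest bid, 48,900.
Luca's payoff = 32,600 − 48,900 = -16,300. All other bidders lose, so their payoff is 0.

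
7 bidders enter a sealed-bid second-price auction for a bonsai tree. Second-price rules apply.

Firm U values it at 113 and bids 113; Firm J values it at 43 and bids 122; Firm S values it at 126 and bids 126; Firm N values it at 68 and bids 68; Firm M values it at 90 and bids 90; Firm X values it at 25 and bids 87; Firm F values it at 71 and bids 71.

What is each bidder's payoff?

Payoffs: Firm U 0, Firm J 0, Firm S 4, Firm N 0, Firm M 0, Firm X 0, Firm F 0.

Sorted high to low: Firm S 126 > Firm J 122 > Firm U 113 > Firm M 90 > Firm X 87 > Firm F 71 > Firm N 68.
Firm S has the top bid and wins; the price is the second-highest bid, 122.
Firm S's payoff = 126 − 122 = 4. All other bidders lose, so their payoff is 0.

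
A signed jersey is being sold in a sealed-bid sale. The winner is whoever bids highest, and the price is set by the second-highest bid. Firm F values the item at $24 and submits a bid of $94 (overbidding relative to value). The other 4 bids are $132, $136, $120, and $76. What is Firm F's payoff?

Highest competing bid: $136.
Firm F's bid $94 is not the highest, so Firm F loses, pays nothing, and earns zero payoff.

Payoff = $0.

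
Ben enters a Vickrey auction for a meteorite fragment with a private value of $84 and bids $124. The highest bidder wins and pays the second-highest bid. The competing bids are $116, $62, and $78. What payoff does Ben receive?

Highest competing bid: $116.
Ben's bid $124 is the highest overall, so Ben wins and pays the second-highest bid, $116.
Payoff = value − price = $84 − $116 = -$32.
Overbidding won the item at a price above value — truthful bidding would have avoided this loss.

-$32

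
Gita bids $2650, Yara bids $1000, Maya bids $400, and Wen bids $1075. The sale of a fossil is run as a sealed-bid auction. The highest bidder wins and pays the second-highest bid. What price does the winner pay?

The winner pays $1075.

Ranking the bids: Gita $2650 > Wen $1075 > Yara $1000 > Maya $400.
Gita has the highest bid, so Gita wins.
The second-highest bid is $1075, so that is what Gita pays.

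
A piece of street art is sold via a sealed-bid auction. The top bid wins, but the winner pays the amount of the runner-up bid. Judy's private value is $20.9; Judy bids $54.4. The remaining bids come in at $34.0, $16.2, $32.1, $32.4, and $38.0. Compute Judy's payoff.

Highest competing bid: $38.0.
Judy's bid $54.4 is the highest overall, so Judy wins and pays the second-highest bid, $38.0.
Payoff = value − price = $20.9 − $38.0 = -$17.1.

Judy's payoff: -$17.1.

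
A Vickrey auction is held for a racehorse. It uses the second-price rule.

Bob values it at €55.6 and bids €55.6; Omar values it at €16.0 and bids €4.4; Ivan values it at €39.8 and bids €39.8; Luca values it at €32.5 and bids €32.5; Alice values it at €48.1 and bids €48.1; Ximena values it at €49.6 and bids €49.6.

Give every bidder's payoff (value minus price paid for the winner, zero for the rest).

Bob €6.0, Omar €0.0, Ivan €0.0, Luca €0.0, Alice €0.0, Ximena €0.0.

Ordered from highest: Bob €55.6; Ximena €49.6; Alice €48.1; Ivan €39.8; Luca €32.5; Omar €4.4.
Bob has the top bid and wins; the price is the second-highest bid, €49.6.
Bob's payoff = €55.6 − €49.6 = €6.0. All other bidders lose, so their payoff is 0.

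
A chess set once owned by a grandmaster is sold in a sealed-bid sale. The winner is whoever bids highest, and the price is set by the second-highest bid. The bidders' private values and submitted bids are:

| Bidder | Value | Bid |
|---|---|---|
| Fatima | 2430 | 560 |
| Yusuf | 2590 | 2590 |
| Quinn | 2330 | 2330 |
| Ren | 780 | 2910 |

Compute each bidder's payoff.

Fatima 0, Yusuf 0, Quinn 0, Ren -1810.

Bids in descending order: Ren 2910 > Yusuf 2590 > Quinn 2330 > Fatima 560.
Ren has the top bid and wins; the price is the second-highest bid, 2590.
Ren's payoff = 780 − 2590 = -1810. All other bidders lose, so their payoff is 0.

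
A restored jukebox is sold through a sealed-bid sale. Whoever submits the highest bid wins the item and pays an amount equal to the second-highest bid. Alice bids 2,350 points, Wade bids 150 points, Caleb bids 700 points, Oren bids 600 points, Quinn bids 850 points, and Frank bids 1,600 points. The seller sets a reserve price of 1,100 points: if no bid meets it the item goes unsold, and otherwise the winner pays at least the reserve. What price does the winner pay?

Ordered from highest: Alice 2,350 points; Frank 1,600 points; Quinn 850 points; Caleb 700 points; Oren 600 points; Wade 150 points.
Alice has the highest bid, so Alice wins.
The second-highest bid is 1,600 points, which exceeds the reserve, so that sets the price.

The winner pays 1,600 points.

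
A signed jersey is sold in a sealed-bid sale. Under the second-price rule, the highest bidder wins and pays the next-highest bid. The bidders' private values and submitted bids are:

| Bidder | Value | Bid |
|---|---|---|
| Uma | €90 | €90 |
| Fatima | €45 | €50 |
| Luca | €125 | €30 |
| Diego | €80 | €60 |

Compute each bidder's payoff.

Ranking the bids: Uma €90; Diego €60; Fatima €50; Luca €30.
Uma has the top bid and wins; the price is the second-highest bid, €60.
Uma's payoff = €90 − €60 = €30. All other bidders lose, so their payoff is 0.

Uma €30, Fatima €0, Luca €0, Diego €0.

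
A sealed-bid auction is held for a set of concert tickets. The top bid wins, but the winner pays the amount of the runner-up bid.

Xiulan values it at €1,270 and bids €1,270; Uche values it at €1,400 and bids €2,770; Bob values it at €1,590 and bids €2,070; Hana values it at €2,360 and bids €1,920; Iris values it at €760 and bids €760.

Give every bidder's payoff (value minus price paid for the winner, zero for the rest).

Bids in descending order: Uche €2,770; Bob €2,070; Hana €1,920; Xiulan €1,270; Iris €760.
Uche has the top bid and wins; the price is the second-highest bid, €2,070.
Uche's payoff = €1,400 − €2,070 = -€670. All other bidders lose, so their payoff is 0.

Payoffs: Xiulan €0, Uche -€670, Bob €0, Hana €0, Iris €0.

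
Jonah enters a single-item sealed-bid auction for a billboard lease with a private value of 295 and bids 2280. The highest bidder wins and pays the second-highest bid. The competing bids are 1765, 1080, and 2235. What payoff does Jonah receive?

Highest competing bid: 2235.
Jonah's bid 2280 is the highest overall, so Jonah wins and pays the second-highest bid, 2235.
Payoff = value − price = 295 − 2235 = -1940.
Overbidding won the item at a price above value — truthful bidding would have avoided this loss.

-1940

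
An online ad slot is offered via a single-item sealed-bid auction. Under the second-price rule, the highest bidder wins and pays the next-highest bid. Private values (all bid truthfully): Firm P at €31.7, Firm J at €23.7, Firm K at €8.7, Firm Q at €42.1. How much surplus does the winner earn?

Surplus = €10.4.

Ordered from highest: Firm Q €42.1, then Firm P €31.7, then Firm J €23.7, then Firm K €8.7.
Firm Q wins with the top bid and pays the second-highest, €31.7.
Surplus = €42.1 − €31.7 = €10.4.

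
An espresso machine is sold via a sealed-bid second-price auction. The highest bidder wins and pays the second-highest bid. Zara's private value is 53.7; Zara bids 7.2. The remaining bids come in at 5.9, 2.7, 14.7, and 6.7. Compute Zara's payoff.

Payoff = 0.0.

Highest competing bid: 14.7.
Zara's bid 7.2 is not the highest, so Zara loses, pays nothing, and earns zero payoff.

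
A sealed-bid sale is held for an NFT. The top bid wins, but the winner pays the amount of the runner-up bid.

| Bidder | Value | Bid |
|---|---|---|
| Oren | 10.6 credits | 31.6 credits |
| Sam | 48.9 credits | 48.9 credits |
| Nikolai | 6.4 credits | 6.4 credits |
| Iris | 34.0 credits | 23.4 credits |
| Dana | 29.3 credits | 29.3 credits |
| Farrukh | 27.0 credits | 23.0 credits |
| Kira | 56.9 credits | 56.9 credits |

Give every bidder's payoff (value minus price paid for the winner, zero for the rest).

Payoffs: Oren 0.0 credits, Sam 0.0 credits, Nikolai 0.0 credits, Iris 0.0 credits, Dana 0.0 credits, Farrukh 0.0 credits, Kira 8.0 credits.

Ranking the bids: Kira 56.9 credits > Sam 48.9 credits > Oren 31.6 credits > Dana 29.3 credits > Iris 23.4 credits > Farrukh 23.0 credits > Nikolai 6.4 credits.
Kira has the top bid and wins; the price is the second-highest bid, 48.9 credits.
Kira's payoff = 56.9 credits − 48.9 credits = 8.0 credits. All other bidders lose, so their payoff is 0.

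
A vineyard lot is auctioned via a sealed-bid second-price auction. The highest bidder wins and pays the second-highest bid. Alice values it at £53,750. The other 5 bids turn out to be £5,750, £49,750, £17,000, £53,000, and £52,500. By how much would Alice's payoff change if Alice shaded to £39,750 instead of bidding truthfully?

The highest competing bid is £53,000.
Bidding truthfully at £53,750: Alice has the top bid, wins, and pays the second-highest bid £53,000. Payoff = £53,750 − £53,000 = £750.
Bidding £39,750: the top bid is £53,000 (a rival), so Alice loses. Payoff = £0.
Change = £0 − £750 = -£750.
Deviating from a truthful bid can only lose payoff in a second-price auction — never gain.

-£750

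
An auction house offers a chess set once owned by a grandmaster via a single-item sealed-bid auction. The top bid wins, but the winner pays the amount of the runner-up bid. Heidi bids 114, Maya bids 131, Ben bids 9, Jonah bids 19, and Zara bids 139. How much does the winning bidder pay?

Bids in descending order: Zara 139, then Maya 131, then Heidi 114, then Jonah 19, then Ben 9.
Zara has the highest bid, so Zara wins.
The second-highest bid is 131, so that is what Zara pays.

The winner pays 131.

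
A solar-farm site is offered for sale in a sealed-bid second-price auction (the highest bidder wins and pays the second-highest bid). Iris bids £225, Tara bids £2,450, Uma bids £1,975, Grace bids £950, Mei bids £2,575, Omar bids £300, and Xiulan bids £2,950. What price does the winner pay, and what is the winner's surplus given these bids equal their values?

Ranking the bids: Xiulan £2,950; Mei £2,575; Tara £2,450; Uma £1,975; Grace £950; Omar £300; Iris £225.
Xiulan is the highest bidder, so Xiulan wins.
Under the second-price rule, the price is the second-highest bid: £2,575.
Surplus = £2,950 − £2,575 = £375.

Price £2,575; surplus £375.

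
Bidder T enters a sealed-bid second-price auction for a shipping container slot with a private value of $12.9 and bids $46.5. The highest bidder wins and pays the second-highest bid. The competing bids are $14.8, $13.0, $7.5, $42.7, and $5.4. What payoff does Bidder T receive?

Highest competing bid: $42.7.
Bidder T's bid $46.5 is the highest overall, so Bidder T wins and pays the second-highest bid, $42.7.
Payoff = value − price = $12.9 − $42.7 = -$29.8.
Overbidding won the item at a price above value — truthful bidding would have avoided this loss.

Bidder T's payoff: -$29.8.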